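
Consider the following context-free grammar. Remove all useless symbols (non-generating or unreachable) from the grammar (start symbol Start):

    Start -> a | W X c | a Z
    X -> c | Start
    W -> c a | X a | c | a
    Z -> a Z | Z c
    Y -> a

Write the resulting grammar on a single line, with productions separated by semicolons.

Generating nonterminals: {Start, W, X, Y}.
Reachable from Start after that: {Start, W, X}.
Removed useless symbols: {Y, Z} and every production mentioning them.

Start -> a | W X c; X -> c | Start; W -> c a | X a | c | a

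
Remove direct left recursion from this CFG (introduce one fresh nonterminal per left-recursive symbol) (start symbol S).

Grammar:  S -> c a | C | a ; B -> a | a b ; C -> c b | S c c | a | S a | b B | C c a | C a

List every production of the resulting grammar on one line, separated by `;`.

S -> c a | C | a; B -> a | a b; C -> c b C' | S c c C' | a C' | S a C' | b B C'; C' -> c a C' | a C' | ε

C is directly left-recursive.
For C: α = {c a, a}, β = {c b, S c c, a, S a, b B}. Rewrite as C → β C' and C' → α C' | ε.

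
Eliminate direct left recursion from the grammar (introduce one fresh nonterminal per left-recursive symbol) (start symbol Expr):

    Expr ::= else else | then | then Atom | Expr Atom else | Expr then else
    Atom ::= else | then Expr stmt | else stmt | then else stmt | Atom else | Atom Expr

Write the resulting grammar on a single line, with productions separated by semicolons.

Left recursion appears on Expr, Atom.
For Expr: α = {Atom else, then else}, β = {else else, then, then Atom}. Rewrite as Expr → β Expr1 and Expr1 → α Expr1 | ε.
For Atom: α = {else, Expr}, β = {else, then Expr stmt, else stmt, then else stmt}. Rewrite as Atom → β Atom1 and Atom1 → α Atom1 | ε.

Expr ::= else else Expr1 | then Expr1 | then Atom Expr1; Atom ::= else Atom1 | then Expr stmt Atom1 | else stmt Atom1 | then else stmt Atom1; Expr1 ::= Atom else Expr1 | then else Expr1 | eps; Atom1 ::= else Atom1 | Expr Atom1 | eps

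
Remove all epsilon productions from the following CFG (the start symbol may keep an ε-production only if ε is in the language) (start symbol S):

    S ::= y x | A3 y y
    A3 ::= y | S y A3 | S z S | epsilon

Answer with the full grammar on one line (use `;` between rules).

S ::= y x | A3 y y | y y; A3 ::= y | S y A3 | S y | S z S

The nullable symbols are {A3}.
ε ∉ L(G), so no ε-production is kept.
For each production, add variants omitting each subset of nullable occurrences: S → A3 y y gives A3 y y | y y. A3 → S y A3 gives S y A3 | S y.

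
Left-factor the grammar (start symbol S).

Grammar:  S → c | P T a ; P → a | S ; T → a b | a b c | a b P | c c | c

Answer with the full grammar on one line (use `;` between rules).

S → c | P T a; P → a | S; T → a b T' | c T''; T' → ε | c | P; T'' → c | ε

T has alternatives sharing prefix 'a b': factor to T → a b T' with T' → ε | c | P.
T has alternatives sharing prefix 'c': factor to T → c T'' with T'' → c | ε.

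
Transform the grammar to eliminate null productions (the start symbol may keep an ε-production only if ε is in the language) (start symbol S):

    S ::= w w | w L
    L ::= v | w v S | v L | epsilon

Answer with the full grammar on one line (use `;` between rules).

S ::= w w | w L | w; L ::= v | w v S | v L

Nullable set = {L}.
ε ∉ L(G), so no ε-production is kept.
Expand every rule over subsets of its nullable positions: S → w L gives w L | w.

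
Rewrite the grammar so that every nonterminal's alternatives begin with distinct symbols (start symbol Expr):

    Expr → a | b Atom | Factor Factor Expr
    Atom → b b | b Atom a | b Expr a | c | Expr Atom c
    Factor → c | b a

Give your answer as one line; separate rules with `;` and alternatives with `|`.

Atom has alternatives sharing prefix 'b': factor to Atom → b Atom1 with Atom1 → b | Atom a | Expr a.

Expr → a | b Atom | Factor Factor Expr; Atom → c | Expr Atom c | b Atom1; Factor → c | b a; Atom1 → b | Atom a | Expr a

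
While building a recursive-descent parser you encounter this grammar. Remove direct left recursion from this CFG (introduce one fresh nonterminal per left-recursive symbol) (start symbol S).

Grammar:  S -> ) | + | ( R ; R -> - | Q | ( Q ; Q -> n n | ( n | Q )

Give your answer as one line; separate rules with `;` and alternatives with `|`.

Q is directly left-recursive.
For Q: α = {)}, β = {n n, ( n}. Rewrite as Q → β Q' and Q' → α Q' | ε.

S -> ) | + | ( R; R -> - | Q | ( Q; Q -> n n Q' | ( n Q'; Q' -> ) Q' | eps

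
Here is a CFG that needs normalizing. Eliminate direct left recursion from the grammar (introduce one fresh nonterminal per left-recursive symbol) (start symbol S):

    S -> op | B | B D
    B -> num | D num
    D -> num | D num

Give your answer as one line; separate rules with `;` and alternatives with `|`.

S -> op | B | B D; B -> num | D num; D -> num D'; D' -> num D' | ε

D is directly left-recursive.
For D: α = {num}, β = {num}. Rewrite as D → β D' and D' → α D' | ε.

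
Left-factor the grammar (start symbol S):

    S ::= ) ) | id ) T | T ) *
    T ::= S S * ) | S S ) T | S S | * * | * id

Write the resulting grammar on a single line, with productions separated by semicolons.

S ::= ) ) | id ) T | T ) *; T ::= S S T' | * T''; T' ::= * ) | ) T | ε; T'' ::= * | id

T has alternatives sharing prefix 'S S': factor to T → S S T' with T' → * ) | ) T | ε.
T has alternatives sharing prefix '*': factor to T → * T'' with T'' → * | id.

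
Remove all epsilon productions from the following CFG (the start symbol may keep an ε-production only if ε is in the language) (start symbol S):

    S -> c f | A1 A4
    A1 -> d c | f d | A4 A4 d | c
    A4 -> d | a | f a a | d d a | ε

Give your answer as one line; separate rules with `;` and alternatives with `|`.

Nullable nonterminals: {A4}.
ε ∉ L(G), so no ε-production is kept.
For each production, add variants omitting each subset of nullable occurrences: S → A1 A4 gives A1 A4 | A1. A1 → A4 A4 d gives A4 A4 d | A4 d | d.

S -> c f | A1 A4 | A1; A1 -> d c | f d | A4 A4 d | A4 d | d | c; A4 -> d | a | f a a | d d a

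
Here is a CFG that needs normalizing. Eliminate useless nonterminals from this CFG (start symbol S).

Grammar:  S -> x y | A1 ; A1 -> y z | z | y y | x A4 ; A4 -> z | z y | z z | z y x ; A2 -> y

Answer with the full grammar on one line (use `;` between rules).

Generating nonterminals: {A1, A2, A4, S}.
Reachable from S after that: {A1, A4, S}.
Removed useless symbols: {A2} and every production mentioning them.

S -> x y | A1; A1 -> y z | z | y y | x A4; A4 -> z | z y | z z | z y x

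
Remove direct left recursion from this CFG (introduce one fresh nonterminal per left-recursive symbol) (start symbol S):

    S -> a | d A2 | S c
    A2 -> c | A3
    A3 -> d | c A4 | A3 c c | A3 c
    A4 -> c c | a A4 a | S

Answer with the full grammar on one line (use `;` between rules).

S -> a S' | d A2 S'; A2 -> c | A3; A3 -> d A3' | c A4 A3'; A4 -> c c | a A4 a | S; S' -> c S' | eps; A3' -> c c A3' | c A3' | eps

Directly left-recursive nonterminals: S, A3.
For S: α = {c}, β = {a, d A2}. Rewrite as S → β S' and S' → α S' | ε.
For A3: α = {c c, c}, β = {d, c A4}. Rewrite as A3 → β A3' and A3' → α A3' | ε.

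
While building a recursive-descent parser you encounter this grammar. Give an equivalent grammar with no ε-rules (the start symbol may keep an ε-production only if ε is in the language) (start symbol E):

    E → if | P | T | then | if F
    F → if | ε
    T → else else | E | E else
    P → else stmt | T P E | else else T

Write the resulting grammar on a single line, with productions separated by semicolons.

The nullable symbols are {F}.
ε ∉ L(G), so no ε-production is kept.

E → if | P | T | then | if F; F → if; T → else else | E | E else; P → else stmt | T P E | else else T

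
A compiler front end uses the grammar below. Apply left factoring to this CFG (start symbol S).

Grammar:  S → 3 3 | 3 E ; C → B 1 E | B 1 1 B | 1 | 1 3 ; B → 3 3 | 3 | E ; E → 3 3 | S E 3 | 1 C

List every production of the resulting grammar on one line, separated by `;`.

S → 3 S'; C → B 1 C' | 1 C''; B → E | 3 B'; E → 3 3 | S E 3 | 1 C; S' → 3 | E; C' → E | 1 B; C'' → ε | 3; B' → 3 | ε

S has alternatives sharing prefix '3': factor to S → 3 S' with S' → 3 | E.
C has alternatives sharing prefix 'B 1': factor to C → B 1 C' with C' → E | 1 B.
C has alternatives sharing prefix '1': factor to C → 1 C'' with C'' → ε | 3.
B has alternatives sharing prefix '3': factor to B → 3 B' with B' → 3 | ε.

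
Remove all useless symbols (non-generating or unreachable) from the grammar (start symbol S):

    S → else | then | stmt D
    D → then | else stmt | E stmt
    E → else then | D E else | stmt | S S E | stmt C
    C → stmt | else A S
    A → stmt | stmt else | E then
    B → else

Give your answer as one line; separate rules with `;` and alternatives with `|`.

S → else | then | stmt D; D → then | else stmt | E stmt; E → else then | D E else | stmt | S S E | stmt C; C → stmt | else A S; A → stmt | stmt else | E then

Generating nonterminals: {A, B, C, D, E, S}.
Reachable from S after that: {A, C, D, E, S}.
Removed useless symbols: {B} and every production mentioning them.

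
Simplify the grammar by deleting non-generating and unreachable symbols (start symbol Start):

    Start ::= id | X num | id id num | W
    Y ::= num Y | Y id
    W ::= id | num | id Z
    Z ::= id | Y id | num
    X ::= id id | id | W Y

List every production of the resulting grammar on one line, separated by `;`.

Generating nonterminals: {Start, W, X, Z}.
Reachable from Start after that: {Start, W, X, Z}.
Removed useless symbols: {Y} and every production mentioning them.

Start ::= id | X num | id id num | W; W ::= id | num | id Z; Z ::= id | num; X ::= id id | id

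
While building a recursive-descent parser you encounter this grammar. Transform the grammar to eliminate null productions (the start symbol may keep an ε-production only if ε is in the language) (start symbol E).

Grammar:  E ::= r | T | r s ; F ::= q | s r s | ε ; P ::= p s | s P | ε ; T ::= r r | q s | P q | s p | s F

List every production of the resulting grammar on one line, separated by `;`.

Nullable set = {F, P}.
ε ∉ L(G), so no ε-production is kept.
Expand every rule over subsets of its nullable positions: P → s P gives s P | s. T → P q gives P q | q. T → s F gives s F | s.

E ::= r | T | r s; F ::= q | s r s; P ::= p s | s P | s; T ::= r r | q s | P q | q | s p | s F | s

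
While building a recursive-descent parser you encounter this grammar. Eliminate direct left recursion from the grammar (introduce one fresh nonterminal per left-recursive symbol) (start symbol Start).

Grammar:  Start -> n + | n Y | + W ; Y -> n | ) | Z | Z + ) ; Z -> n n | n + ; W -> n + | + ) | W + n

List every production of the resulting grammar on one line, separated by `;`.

Start -> n + | n Y | + W; Y -> n | ) | Z | Z + ); Z -> n n | n +; W -> n + W1 | + ) W1; W1 -> + n W1 | eps

W is directly left-recursive.
For W: α = {+ n}, β = {n +, + )}. Rewrite as W → β W1 and W1 → α W1 | ε.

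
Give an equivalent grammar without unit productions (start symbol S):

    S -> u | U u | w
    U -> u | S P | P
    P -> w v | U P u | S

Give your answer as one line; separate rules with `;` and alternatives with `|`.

S -> u | U u | w; U -> u | S P | U u | w | w v | U P u; P -> u | U u | w | w v | U P u

Unit pairs: P ⇒* {S}; U ⇒* {P, S}.
Replace each nonterminal's rules with the union of the non-unit rules of every nonterminal it unit-derives.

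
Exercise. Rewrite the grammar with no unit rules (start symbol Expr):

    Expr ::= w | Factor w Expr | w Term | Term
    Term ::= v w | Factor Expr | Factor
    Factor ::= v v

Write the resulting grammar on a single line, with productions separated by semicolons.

Expr ::= v w | Factor Expr | v v | w | Factor w Expr | w Term; Term ::= v w | Factor Expr | v v; Factor ::= v v

Unit pairs: Expr ⇒* {Factor, Term}; Term ⇒* {Factor}.
For every A with A ⇒* B via unit rules, add B's non-unit alternatives to A; then delete every rule of the form X → Y.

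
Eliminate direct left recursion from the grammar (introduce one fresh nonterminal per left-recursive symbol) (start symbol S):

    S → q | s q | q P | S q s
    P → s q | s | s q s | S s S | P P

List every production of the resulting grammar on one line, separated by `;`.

S → q S' | s q S' | q P S'; P → s q P' | s P' | s q s P' | S s S P'; S' → q s S' | ε; P' → P P' | ε

S, P are directly left-recursive.
For S: α = {q s}, β = {q, s q, q P}. Rewrite as S → β S' and S' → α S' | ε.
For P: α = {P}, β = {s q, s, s q s, S s S}. Rewrite as P → β P' and P' → α P' | ε.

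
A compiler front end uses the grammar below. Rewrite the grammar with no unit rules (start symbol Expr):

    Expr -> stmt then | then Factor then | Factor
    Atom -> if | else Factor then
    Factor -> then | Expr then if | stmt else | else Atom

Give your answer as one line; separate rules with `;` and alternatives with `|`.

Unit pairs: Expr ⇒* {Factor}.
For each unit pair (A, B), copy every non-unit production of B to A, then drop all unit productions.

Expr -> then | Expr then if | stmt else | else Atom | stmt then | then Factor then; Atom -> if | else Factor then; Factor -> then | Expr then if | stmt else | else Atom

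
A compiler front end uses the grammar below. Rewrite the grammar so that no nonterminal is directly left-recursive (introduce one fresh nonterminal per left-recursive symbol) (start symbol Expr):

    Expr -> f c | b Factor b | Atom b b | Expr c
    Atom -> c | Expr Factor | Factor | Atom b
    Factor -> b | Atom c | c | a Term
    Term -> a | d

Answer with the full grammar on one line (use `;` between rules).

Expr -> f c Expr1 | b Factor b Expr1 | Atom b b Expr1; Atom -> c Atom1 | Expr Factor Atom1 | Factor Atom1; Factor -> b | Atom c | c | a Term; Term -> a | d; Expr1 -> c Expr1 | ε; Atom1 -> b Atom1 | ε

Left recursion appears on Expr, Atom.
For Expr: α = {c}, β = {f c, b Factor b, Atom b b}. Rewrite as Expr → β Expr1 and Expr1 → α Expr1 | ε.
For Atom: α = {b}, β = {c, Expr Factor, Factor}. Rewrite as Atom → β Atom1 and Atom1 → α Atom1 | ε.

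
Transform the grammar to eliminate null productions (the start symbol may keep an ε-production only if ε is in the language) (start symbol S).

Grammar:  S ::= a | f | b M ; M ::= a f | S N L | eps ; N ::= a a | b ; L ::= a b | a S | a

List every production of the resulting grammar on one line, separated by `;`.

S ::= a | f | b M | b; M ::= a f | S N L; N ::= a a | b; L ::= a b | a S | a

The nullable symbols are {M}.
ε ∉ L(G), so no ε-production is kept.
Expand every rule over subsets of its nullable positions: S → b M gives b M | b.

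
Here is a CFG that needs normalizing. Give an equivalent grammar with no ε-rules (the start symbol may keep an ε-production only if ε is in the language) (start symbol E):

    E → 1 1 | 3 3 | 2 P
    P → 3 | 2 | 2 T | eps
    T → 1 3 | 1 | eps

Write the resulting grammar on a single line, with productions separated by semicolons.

The nullable symbols are {P, T}.
ε ∉ L(G), so no ε-production is kept.
For each production, add variants omitting each subset of nullable occurrences: E → 2 P gives 2 P | 2.

E → 1 1 | 3 3 | 2 P | 2; P → 3 | 2 | 2 T; T → 1 3 | 1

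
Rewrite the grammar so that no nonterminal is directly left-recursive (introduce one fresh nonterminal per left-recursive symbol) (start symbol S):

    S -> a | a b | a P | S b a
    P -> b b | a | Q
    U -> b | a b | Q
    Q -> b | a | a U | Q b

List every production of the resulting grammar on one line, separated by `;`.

S, Q are directly left-recursive.
For S: α = {b a}, β = {a, a b, a P}. Rewrite as S → β S' and S' → α S' | ε.
For Q: α = {b}, β = {b, a, a U}. Rewrite as Q → β Q' and Q' → α Q' | ε.

S -> a S' | a b S' | a P S'; P -> b b | a | Q; U -> b | a b | Q; Q -> b Q' | a Q' | a U Q'; S' -> b a S' | ε; Q' -> b Q' | ε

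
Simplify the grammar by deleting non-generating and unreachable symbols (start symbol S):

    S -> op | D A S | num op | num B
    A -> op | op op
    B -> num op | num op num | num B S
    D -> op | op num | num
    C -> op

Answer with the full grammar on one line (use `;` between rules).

S -> op | D A S | num op | num B; A -> op | op op; B -> num op | num op num | num B S; D -> op | op num | num

Generating nonterminals: {A, B, C, D, S}.
Reachable from S after that: {A, B, D, S}.
Removed useless symbols: {C} and every production mentioning them.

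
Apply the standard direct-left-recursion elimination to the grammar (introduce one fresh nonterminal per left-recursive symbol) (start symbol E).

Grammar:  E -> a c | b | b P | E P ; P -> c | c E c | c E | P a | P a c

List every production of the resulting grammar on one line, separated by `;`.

E, P are directly left-recursive.
For E: α = {P}, β = {a c, b, b P}. Rewrite as E → β E' and E' → α E' | ε.
For P: α = {a, a c}, β = {c, c E c, c E}. Rewrite as P → β P' and P' → α P' | ε.

E -> a c E' | b E' | b P E'; P -> c P' | c E c P' | c E P'; E' -> P E' | ε; P' -> a P' | a c P' | ε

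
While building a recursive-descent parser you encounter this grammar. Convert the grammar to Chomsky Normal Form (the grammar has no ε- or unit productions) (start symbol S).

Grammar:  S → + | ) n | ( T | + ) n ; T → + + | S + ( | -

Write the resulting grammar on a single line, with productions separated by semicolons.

Introduce a nonterminal for each terminal appearing in a rule of length ≥ 2: X1 → ), X2 → n, X3 → (, X4 → +.
Binarize each right-hand side of length ≥ 3 by chaining fresh nonterminals (Y1, Y2, …): affected rules were S → X4 X1 X2; T → S X4 X3.

S → + | X1 X2 | X3 T | X4 Y1; T → X4 X4 | S Y2 | -; X1 → ); X2 → n; X3 → (; X4 → +; Y1 → X1 X2; Y2 → X4 X3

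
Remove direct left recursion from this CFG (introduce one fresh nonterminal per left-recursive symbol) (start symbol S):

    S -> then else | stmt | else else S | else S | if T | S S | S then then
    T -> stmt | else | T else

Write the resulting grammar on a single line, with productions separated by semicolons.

S -> then else S' | stmt S' | else else S S' | else S S' | if T S'; T -> stmt T' | else T'; S' -> S S' | then then S' | eps; T' -> else T' | eps

S, T are directly left-recursive.
For S: α = {S, then then}, β = {then else, stmt, else else S, else S, if T}. Rewrite as S → β S' and S' → α S' | ε.
For T: α = {else}, β = {stmt, else}. Rewrite as T → β T' and T' → α T' | ε.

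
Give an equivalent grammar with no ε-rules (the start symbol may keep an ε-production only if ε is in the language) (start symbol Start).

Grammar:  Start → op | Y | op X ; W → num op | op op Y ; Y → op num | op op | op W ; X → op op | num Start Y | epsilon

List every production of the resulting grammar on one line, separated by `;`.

Start → op | Y | op X; W → num op | op op Y; Y → op num | op op | op W; X → op op | num Start Y

Nullable set = {X}.
ε ∉ L(G), so no ε-production is kept.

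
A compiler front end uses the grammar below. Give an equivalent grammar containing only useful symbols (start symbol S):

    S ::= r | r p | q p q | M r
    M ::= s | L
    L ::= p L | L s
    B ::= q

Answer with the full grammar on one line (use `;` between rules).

Generating nonterminals: {B, M, S}.
Reachable from S after that: {M, S}.
Removed useless symbols: {B, L} and every production mentioning them.

S ::= r | r p | q p q | M r; M ::= s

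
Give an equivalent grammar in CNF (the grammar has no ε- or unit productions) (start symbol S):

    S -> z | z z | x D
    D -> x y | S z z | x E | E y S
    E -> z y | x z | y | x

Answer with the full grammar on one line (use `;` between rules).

Introduce a nonterminal for each terminal appearing in a rule of length ≥ 2: X1 → z, X2 → x, X3 → y.
Binarize each right-hand side of length ≥ 3 by chaining fresh nonterminals (Y1, Y2, …): affected rules were D → S X1 X1; D → E X3 S.

S -> z | X1 X1 | X2 D; D -> X2 X3 | S Y1 | X2 E | E Y2; E -> X1 X3 | X2 X1 | y | x; X1 -> z; X2 -> x; X3 -> y; Y1 -> X1 X1; Y2 -> X3 S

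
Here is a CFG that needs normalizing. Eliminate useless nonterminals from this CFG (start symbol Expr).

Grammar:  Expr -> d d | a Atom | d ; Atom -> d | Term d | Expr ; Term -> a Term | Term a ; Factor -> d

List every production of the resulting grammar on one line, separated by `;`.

Expr -> d d | a Atom | d; Atom -> d | Expr

Generating nonterminals: {Atom, Expr, Factor}.
Reachable from Expr after that: {Atom, Expr}.
Removed useless symbols: {Factor, Term} and every production mentioning them.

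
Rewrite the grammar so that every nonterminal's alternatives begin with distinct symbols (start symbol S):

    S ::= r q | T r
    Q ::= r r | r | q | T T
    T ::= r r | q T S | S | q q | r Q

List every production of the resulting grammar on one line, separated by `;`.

Q has alternatives sharing prefix 'r': factor to Q → r Q' with Q' → r | ε.
T has alternatives sharing prefix 'r': factor to T → r T' with T' → r | Q.
T has alternatives sharing prefix 'q': factor to T → q T'' with T'' → T S | q.

S ::= r q | T r; Q ::= q | T T | r Q'; T ::= S | r T' | q T''; Q' ::= r | ε; T' ::= r | Q; T'' ::= T S | q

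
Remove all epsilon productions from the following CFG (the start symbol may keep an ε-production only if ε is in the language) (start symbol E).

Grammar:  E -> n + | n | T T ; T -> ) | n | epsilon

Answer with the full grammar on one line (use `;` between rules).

E -> n + | n | T T | T | epsilon; T -> ) | n

Nullable nonterminals: {E, T}.
ε ∈ L(G) since E is nullable, so keep E → ε.
For each production, add variants omitting each subset of nullable occurrences: E → T T gives T T | T.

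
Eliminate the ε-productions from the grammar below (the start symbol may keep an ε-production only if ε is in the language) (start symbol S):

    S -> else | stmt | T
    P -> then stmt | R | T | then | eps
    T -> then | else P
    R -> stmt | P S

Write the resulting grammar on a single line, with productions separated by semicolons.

S -> else | stmt | T; P -> then stmt | R | T | then; T -> then | else P | else; R -> stmt | P S | S

The nullable symbols are {P}.
ε ∉ L(G), so no ε-production is kept.
For each production, add variants omitting each subset of nullable occurrences: T → else P gives else P | else. R → P S gives P S | S.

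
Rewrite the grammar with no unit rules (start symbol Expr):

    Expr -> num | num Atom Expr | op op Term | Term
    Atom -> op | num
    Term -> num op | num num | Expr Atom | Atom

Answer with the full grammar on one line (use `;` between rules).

Expr -> num op | num num | Expr Atom | op | num | num Atom Expr | op op Term; Atom -> op | num; Term -> num op | num num | Expr Atom | op | num

Unit pairs: Expr ⇒* {Atom, Term}; Term ⇒* {Atom}.
For each unit pair (A, B), copy every non-unit production of B to A, then drop all unit productions.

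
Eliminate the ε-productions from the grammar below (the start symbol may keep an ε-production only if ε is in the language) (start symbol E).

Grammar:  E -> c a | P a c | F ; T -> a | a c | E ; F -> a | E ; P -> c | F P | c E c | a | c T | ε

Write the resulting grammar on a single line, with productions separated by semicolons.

The nullable symbols are {P}.
ε ∉ L(G), so no ε-production is kept.
For each production, add variants omitting each subset of nullable occurrences: E → P a c gives P a c | a c. P → F P gives F P | F.

E -> c a | P a c | a c | F; T -> a | a c | E; F -> a | E; P -> c | F P | F | c E c | a | c T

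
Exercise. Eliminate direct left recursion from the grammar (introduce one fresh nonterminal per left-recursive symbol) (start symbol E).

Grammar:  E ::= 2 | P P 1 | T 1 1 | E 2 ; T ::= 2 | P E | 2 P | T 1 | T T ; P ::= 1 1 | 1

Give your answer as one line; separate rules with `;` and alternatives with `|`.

E ::= 2 E' | P P 1 E' | T 1 1 E'; T ::= 2 T' | P E T' | 2 P T'; P ::= 1 1 | 1; E' ::= 2 E' | ε; T' ::= 1 T' | T T' | ε

E, T are directly left-recursive.
For E: α = {2}, β = {2, P P 1, T 1 1}. Rewrite as E → β E' and E' → α E' | ε.
For T: α = {1, T}, β = {2, P E, 2 P}. Rewrite as T → β T' and T' → α T' | ε.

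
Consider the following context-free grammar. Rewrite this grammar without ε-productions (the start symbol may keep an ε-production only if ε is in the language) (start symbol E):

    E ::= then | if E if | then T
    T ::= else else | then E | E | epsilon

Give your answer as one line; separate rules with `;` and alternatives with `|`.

E ::= then | if E if | then T; T ::= else else | then E | E

The nullable symbols are {T}.
ε ∉ L(G), so no ε-production is kept.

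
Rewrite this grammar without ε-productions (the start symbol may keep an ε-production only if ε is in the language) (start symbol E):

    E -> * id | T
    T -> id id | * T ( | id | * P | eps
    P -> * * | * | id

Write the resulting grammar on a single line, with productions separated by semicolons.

The nullable symbols are {E, T}.
ε ∈ L(G) since E is nullable, so keep E → ε.
For each production, add variants omitting each subset of nullable occurrences: T → * T ( gives * T ( | * (.

E -> * id | T | eps; T -> id id | * T ( | * ( | id | * P; P -> * * | * | id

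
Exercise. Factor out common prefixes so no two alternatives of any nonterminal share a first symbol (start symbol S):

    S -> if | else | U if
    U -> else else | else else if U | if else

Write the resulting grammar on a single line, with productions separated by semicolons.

S -> if | else | U if; U -> if else | else else U'; U' -> ε | if U

U has alternatives sharing prefix 'else else': factor to U → else else U' with U' → ε | if U.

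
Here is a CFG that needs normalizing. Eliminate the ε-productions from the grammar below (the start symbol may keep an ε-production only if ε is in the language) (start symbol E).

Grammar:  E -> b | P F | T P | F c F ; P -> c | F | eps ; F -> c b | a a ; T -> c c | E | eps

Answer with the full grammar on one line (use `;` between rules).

Nullable set = {E, P, T}.
ε ∈ L(G) since E is nullable, so keep E → ε.
Add the nullable-subset variants: E → P F gives P F | F. E → T P gives T P | T | P.

E -> b | P F | F | T P | T | P | F c F | eps; P -> c | F; F -> c b | a a; T -> c c | E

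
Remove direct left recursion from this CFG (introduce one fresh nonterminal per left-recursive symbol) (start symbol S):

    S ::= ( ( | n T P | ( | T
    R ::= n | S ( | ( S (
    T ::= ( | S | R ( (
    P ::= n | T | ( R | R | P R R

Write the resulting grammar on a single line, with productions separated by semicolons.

Directly left-recursive nonterminal: P.
For P: α = {R R}, β = {n, T, ( R, R}. Rewrite as P → β P' and P' → α P' | ε.

S ::= ( ( | n T P | ( | T; R ::= n | S ( | ( S (; T ::= ( | S | R ( (; P ::= n P' | T P' | ( R P' | R P'; P' ::= R R P' | eps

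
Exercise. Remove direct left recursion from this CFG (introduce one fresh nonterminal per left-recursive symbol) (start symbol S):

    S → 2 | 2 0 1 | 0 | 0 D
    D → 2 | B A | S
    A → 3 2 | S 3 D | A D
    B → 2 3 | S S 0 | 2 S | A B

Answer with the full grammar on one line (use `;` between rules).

S → 2 | 2 0 1 | 0 | 0 D; D → 2 | B A | S; A → 3 2 A' | S 3 D A'; B → 2 3 | S S 0 | 2 S | A B; A' → D A' | ε

Directly left-recursive nonterminal: A.
For A: α = {D}, β = {3 2, S 3 D}. Rewrite as A → β A' and A' → α A' | ε.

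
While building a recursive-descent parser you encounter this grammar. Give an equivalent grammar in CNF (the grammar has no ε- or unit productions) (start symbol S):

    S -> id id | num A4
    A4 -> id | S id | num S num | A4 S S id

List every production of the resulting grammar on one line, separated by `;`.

Introduce a nonterminal for each terminal appearing in a rule of length ≥ 2: X1 → id, X2 → num.
Binarize each right-hand side of length ≥ 3 by chaining fresh nonterminals (Y1, Y2, …): affected rules were A4 → X2 S X2; A4 → A4 S S X1.

S -> X1 X1 | X2 A4; A4 -> id | S X1 | X2 Y1 | A4 Y2; X1 -> id; X2 -> num; Y1 -> S X2; Y2 -> S Y3; Y3 -> S X1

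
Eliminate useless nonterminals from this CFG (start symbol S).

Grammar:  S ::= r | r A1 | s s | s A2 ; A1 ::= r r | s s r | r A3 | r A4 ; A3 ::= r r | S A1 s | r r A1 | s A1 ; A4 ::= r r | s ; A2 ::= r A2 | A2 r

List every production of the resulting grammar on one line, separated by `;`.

Generating nonterminals: {A1, A3, A4, S}.
Reachable from S after that: {A1, A3, A4, S}.
Removed useless symbols: {A2} and every production mentioning them.

S ::= r | r A1 | s s; A1 ::= r r | s s r | r A3 | r A4; A3 ::= r r | S A1 s | r r A1 | s A1; A4 ::= r r | s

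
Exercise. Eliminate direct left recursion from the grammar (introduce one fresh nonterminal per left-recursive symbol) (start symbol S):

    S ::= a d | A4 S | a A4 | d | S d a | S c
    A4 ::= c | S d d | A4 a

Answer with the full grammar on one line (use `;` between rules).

S ::= a d S' | A4 S S' | a A4 S' | d S'; A4 ::= c A4' | S d d A4'; S' ::= d a S' | c S' | ε; A4' ::= a A4' | ε

Directly left-recursive nonterminals: S, A4.
For S: α = {d a, c}, β = {a d, A4 S, a A4, d}. Rewrite as S → β S' and S' → α S' | ε.
For A4: α = {a}, β = {c, S d d}. Rewrite as A4 → β A4' and A4' → α A4' | ε.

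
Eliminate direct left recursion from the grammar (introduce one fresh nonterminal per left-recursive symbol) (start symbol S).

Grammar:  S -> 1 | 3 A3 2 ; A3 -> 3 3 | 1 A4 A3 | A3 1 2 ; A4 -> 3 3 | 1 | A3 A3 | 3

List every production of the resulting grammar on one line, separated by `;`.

S -> 1 | 3 A3 2; A3 -> 3 3 A3' | 1 A4 A3 A3'; A4 -> 3 3 | 1 | A3 A3 | 3; A3' -> 1 2 A3' | epsilon

Directly left-recursive nonterminal: A3.
For A3: α = {1 2}, β = {3 3, 1 A4 A3}. Rewrite as A3 → β A3' and A3' → α A3' | ε.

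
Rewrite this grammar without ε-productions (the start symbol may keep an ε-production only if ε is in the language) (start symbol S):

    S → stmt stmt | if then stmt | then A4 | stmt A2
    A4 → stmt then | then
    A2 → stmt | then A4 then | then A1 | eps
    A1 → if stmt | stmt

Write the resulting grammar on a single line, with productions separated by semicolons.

S → stmt stmt | if then stmt | then A4 | stmt A2 | stmt; A4 → stmt then | then; A2 → stmt | then A4 then | then A1; A1 → if stmt | stmt

Nullable set = {A2}.
ε ∉ L(G), so no ε-production is kept.
For each production, add variants omitting each subset of nullable occurrences: S → stmt A2 gives stmt A2 | stmt.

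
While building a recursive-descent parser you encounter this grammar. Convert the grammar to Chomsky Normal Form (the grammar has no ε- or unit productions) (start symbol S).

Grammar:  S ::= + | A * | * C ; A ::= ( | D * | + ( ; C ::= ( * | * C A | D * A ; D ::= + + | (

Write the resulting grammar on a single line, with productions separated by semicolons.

S ::= + | A X1 | X1 C; A ::= ( | D X1 | X2 X3; C ::= X3 X1 | X1 Y1 | D Y2; D ::= X2 X2 | (; X1 ::= *; X2 ::= +; X3 ::= (; Y1 ::= C A; Y2 ::= X1 A

Introduce a nonterminal for each terminal appearing in a rule of length ≥ 2: X1 → *, X2 → +, X3 → (.
Binarize each right-hand side of length ≥ 3 by chaining fresh nonterminals (Y1, Y2, …): affected rules were C → X1 C A; C → D X1 A.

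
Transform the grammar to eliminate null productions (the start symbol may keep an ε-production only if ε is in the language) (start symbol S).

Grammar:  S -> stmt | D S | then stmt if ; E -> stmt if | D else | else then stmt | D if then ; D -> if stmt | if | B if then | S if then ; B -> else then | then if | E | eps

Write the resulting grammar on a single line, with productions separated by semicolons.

The nullable symbols are {B}.
ε ∉ L(G), so no ε-production is kept.
Expand every rule over subsets of its nullable positions: D → B if then gives B if then | if then.

S -> stmt | D S | then stmt if; E -> stmt if | D else | else then stmt | D if then; D -> if stmt | if | B if then | if then | S if then; B -> else then | then if | E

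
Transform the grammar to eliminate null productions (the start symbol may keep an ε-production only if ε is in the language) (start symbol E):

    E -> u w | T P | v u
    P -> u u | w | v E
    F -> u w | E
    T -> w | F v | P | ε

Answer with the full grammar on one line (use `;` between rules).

E -> u w | T P | P | v u; P -> u u | w | v E; F -> u w | E; T -> w | F v | P

Nullable nonterminals: {T}.
ε ∉ L(G), so no ε-production is kept.
Expand every rule over subsets of its nullable positions: E → T P gives T P | P.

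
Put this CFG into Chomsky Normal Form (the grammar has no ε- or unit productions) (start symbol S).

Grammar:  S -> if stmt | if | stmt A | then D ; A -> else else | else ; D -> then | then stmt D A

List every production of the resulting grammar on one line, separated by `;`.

S -> X1 X2 | if | X2 A | X3 D; A -> X4 X4 | else; D -> then | X3 Y1; X1 -> if; X2 -> stmt; X3 -> then; X4 -> else; Y1 -> X2 Y2; Y2 -> D A

Introduce a nonterminal for each terminal appearing in a rule of length ≥ 2: X1 → if, X2 → stmt, X3 → then, X4 → else.
Binarize each right-hand side of length ≥ 3 by chaining fresh nonterminals (Y1, Y2, …): affected rules were D → X3 X2 D A.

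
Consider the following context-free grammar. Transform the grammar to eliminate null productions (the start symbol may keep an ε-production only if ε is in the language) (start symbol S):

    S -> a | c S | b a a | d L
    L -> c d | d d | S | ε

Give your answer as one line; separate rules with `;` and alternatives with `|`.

S -> a | c S | b a a | d L | d; L -> c d | d d | S

Nullable set = {L}.
ε ∉ L(G), so no ε-production is kept.
For each production, add variants omitting each subset of nullable occurrences: S → d L gives d L | d.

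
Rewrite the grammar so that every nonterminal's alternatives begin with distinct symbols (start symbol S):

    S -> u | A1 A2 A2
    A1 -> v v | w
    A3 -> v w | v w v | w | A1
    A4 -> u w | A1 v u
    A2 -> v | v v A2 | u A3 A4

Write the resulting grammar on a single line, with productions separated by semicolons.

S -> u | A1 A2 A2; A1 -> v v | w; A3 -> w | A1 | v w A3'; A4 -> u w | A1 v u; A2 -> u A3 A4 | v A2'; A3' -> ε | v; A2' -> ε | v A2

A3 has alternatives sharing prefix 'v w': factor to A3 → v w A3' with A3' → ε | v.
A2 has alternatives sharing prefix 'v': factor to A2 → v A2' with A2' → ε | v A2.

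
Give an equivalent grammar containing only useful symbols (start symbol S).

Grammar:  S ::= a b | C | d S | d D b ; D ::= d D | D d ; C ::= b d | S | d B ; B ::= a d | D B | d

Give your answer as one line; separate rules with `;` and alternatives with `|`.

S ::= a b | C | d S; C ::= b d | S | d B; B ::= a d | d

Generating nonterminals: {B, C, S}.
Reachable from S after that: {B, C, S}.
Removed useless symbols: {D} and every production mentioning them.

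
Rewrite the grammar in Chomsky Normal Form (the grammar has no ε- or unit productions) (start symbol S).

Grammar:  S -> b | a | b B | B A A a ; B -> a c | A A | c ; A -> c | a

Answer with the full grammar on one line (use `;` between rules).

Introduce a nonterminal for each terminal appearing in a rule of length ≥ 2: X1 → b, X2 → a, X3 → c.
Binarize each right-hand side of length ≥ 3 by chaining fresh nonterminals (Y1, Y2, …): affected rules were S → B A A X2.

S -> b | a | X1 B | B Y1; B -> X2 X3 | A A | c; A -> c | a; X1 -> b; X2 -> a; X3 -> c; Y1 -> A Y2; Y2 -> A X2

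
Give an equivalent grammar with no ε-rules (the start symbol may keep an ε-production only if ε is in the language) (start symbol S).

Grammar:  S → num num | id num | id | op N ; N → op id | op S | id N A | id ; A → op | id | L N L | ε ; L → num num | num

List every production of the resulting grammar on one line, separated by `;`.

S → num num | id num | id | op N; N → op id | op S | id N A | id N | id; A → op | id | L N L; L → num num | num

The nullable symbols are {A}.
ε ∉ L(G), so no ε-production is kept.
For each production, add variants omitting each subset of nullable occurrences: N → id N A gives id N A | id N.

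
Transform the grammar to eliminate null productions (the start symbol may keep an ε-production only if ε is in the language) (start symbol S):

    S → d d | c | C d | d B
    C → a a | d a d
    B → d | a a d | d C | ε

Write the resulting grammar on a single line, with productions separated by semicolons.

S → d d | c | C d | d B | d; C → a a | d a d; B → d | a a d | d C

The nullable symbols are {B}.
ε ∉ L(G), so no ε-production is kept.
Add the nullable-subset variants: S → d B gives d B | d.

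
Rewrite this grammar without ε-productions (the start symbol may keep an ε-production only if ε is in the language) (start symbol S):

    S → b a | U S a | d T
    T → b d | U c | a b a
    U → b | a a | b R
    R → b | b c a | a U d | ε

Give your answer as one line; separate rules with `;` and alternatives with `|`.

Nullable set = {R}.
ε ∉ L(G), so no ε-production is kept.

S → b a | U S a | d T; T → b d | U c | a b a; U → b | a a | b R; R → b | b c a | a U d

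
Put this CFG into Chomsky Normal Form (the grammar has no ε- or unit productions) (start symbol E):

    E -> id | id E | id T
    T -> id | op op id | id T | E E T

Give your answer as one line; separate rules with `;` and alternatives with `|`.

Introduce a nonterminal for each terminal appearing in a rule of length ≥ 2: X1 → id, X2 → op.
Binarize each right-hand side of length ≥ 3 by chaining fresh nonterminals (Y1, Y2, …): affected rules were T → X2 X2 X1; T → E E T.

E -> id | X1 E | X1 T; T -> id | X2 Y1 | X1 T | E Y2; X1 -> id; X2 -> op; Y1 -> X2 X1; Y2 -> E T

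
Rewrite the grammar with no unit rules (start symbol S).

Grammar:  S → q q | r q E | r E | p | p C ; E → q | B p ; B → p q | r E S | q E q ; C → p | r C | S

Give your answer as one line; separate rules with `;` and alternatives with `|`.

Unit pairs: C ⇒* {S}.
For each unit pair (A, B), copy every non-unit production of B to A, then drop all unit productions.

S → q q | r q E | r E | p | p C; E → q | B p; B → p q | r E S | q E q; C → p | r C | q q | r q E | r E | p C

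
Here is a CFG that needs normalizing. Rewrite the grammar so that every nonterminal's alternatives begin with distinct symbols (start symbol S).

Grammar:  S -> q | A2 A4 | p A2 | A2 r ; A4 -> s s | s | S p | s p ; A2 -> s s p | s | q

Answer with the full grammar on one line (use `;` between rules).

S has alternatives sharing prefix 'A2': factor to S → A2 S' with S' → A4 | r.
A4 has alternatives sharing prefix 's': factor to A4 → s A4' with A4' → s | ε | p.
A2 has alternatives sharing prefix 's': factor to A2 → s A2' with A2' → s p | ε.

S -> q | p A2 | A2 S'; A4 -> S p | s A4'; A2 -> q | s A2'; S' -> A4 | r; A4' -> s | ε | p; A2' -> s p | ε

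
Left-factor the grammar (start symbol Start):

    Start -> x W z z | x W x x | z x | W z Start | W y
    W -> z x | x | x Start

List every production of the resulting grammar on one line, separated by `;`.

Start -> z x | x W Start1 | W Start2; W -> z x | x W1; Start1 -> z z | x x; Start2 -> z Start | y; W1 -> ε | Start

Start has alternatives sharing prefix 'x W': factor to Start → x W Start1 with Start1 → z z | x x.
Start has alternatives sharing prefix 'W': factor to Start → W Start2 with Start2 → z Start | y.
W has alternatives sharing prefix 'x': factor to W → x W1 with W1 → ε | Start.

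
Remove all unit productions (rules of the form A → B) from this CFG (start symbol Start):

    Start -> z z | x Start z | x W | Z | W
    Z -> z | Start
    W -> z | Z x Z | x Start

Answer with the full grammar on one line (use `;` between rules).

Unit pairs: Start ⇒* {W, Z}; Z ⇒* {Start, W}.
For every A with A ⇒* B via unit rules, add B's non-unit alternatives to A; then delete every rule of the form X → Y.

Start -> z | z z | x Start z | x W | Z x Z | x Start; Z -> z | z z | x Start z | x W | Z x Z | x Start; W -> z | Z x Z | x Start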